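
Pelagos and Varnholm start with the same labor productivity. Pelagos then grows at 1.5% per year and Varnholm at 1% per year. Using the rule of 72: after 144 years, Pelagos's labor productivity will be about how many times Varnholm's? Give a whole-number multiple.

≈ 2 times

Only the 0.5-point difference matters.
72/0.5 ≈ 144.00 years per doubling of the ratio; 144 years gives 1.00 doublings, so ≈ 2×.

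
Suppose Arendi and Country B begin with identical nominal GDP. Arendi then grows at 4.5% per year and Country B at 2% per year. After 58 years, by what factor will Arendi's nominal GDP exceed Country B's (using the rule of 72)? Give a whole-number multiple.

Rate gap = 4.5% − 2% = 2.5 points.
The ratio doubles every 72/2.5 ≈ 28.80 years.
58/28.80 ≈ 2.01 doublings → ratio ≈ 2^2.01 ≈ 4.

approximately 4 times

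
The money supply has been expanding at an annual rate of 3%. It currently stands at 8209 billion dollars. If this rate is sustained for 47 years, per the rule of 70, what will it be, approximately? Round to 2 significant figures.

about 33000 billion dollars

Doubling time ≈ 70/3 = 23.33 years.
47 years is 47/23.33 ≈ 2.01 doublings, a factor of 2^2.01 ≈ 4.03.
8209 × 4.03 ≈ 33000 billion dollars.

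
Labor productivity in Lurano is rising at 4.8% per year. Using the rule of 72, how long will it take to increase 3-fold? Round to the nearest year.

24 years

One doubling takes 72/4.8 = 15.00 years.
3× is log₂ 3 ≈ 1.58 doublings, so ≈ 1.58 × 15.00 = 24 years.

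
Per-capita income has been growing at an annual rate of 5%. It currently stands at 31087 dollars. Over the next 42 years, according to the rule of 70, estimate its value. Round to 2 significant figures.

roughly 250000 dollars

It doubles every 70/5 ≈ 14.00 years, so 42 years is 3.00 doublings.
2^3.00 ≈ 8.00; 31087 × 8.00 ≈ 250000 dollars.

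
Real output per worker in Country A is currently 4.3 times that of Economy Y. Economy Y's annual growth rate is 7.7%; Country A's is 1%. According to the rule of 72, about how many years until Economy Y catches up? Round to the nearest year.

about 23 years

Economy Y gains on Country A at 7.7% − 1% = 6.7 points a year.
At that relative rate the gap halves every 72/6.7 ≈ 10.75 years.
A 4.3 times gap takes log₂(4.3) ≈ 2.10 halvings to close: 2.10 × 10.75 ≈ 23 years.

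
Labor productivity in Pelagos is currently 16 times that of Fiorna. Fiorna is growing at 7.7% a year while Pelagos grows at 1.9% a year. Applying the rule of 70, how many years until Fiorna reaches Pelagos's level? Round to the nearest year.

around 48 years

Fiorna gains on Pelagos at 7.7% − 1.9% = 5.8 points a year.
At that relative rate the gap halves every 70/5.8 ≈ 12.07 years.
A 16 times gap closes after 4 halvings: 4 × 12.07 ≈ 48 years.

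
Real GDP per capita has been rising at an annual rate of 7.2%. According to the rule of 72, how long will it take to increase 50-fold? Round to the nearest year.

approximately 56 years

Doubling time ≈ 72/7.2 = 10.00 years.
50× is log₂ 50 ≈ 5.64 doublings, so ≈ 5.64 × 10.00 = 56 years.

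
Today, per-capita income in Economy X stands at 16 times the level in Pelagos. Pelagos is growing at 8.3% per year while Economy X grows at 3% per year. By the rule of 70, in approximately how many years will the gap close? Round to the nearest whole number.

What matters is the difference: 5.3 pp.
Rule of 70 on the gap: the ratio halves every 70/5.3 ≈ 13.21 years.
A 16 times gap closes after 4 halvings: 4 × 13.21 ≈ 53 years.

roughly 53 years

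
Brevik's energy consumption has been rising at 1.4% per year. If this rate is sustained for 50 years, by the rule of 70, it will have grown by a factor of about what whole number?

about 2 times

At 1.4% one doubling takes ≈ 50.00 years; 50 years is 1 of them, so ×2.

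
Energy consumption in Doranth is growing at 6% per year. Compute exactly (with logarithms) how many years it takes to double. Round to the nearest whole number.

12 years

t = ln(2) / ln(1 + 0.06) = 0.6931 / 0.058269 ≈ 11.89.
≈ 12 years.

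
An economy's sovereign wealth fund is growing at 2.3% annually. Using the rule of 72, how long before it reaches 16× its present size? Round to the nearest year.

≈ 125 years

At 2.3% it doubles every 72/2.3 ≈ 31.30 years.
Getting to 16× needs 4 doublings: 4 × 31.30 ≈ 125 years.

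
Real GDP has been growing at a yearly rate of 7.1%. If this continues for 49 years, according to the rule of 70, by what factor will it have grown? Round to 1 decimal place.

Doubles every ≈ 9.86 years (70/7.1).
49 years is 4.97 doublings; 2^4.97 ≈ 31.3×.

31.3 times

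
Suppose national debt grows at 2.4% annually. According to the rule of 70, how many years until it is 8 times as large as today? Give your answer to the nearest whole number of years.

At 2.4% it doubles every 70/2.4 ≈ 29.17 years.
8 = 2^3, so 3 doublings → 88 years.

88 years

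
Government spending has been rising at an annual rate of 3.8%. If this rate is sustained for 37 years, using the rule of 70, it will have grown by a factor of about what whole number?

4 times

Doubling time ≈ 70/3.8 = 18.42 years.
37/18.42 ≈ 2 doublings, so about 2^2 = 4×.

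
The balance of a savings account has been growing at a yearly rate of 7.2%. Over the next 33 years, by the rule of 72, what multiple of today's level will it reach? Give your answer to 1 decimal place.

Doubles every ≈ 10.00 years (72/7.2).
33 years is 3.30 doublings; 2^3.30 ≈ 9.8×.

9.8 times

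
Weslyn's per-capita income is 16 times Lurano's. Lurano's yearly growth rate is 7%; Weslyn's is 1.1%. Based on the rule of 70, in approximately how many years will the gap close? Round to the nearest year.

The growth-rate gap is 7% − 1.1% = 5.9 percentage points.
So the ratio between them halves every 70/5.9 ≈ 11.86 years.
A 16 times gap closes after 4 halvings: 4 × 11.86 ≈ 47 years.

about 47 years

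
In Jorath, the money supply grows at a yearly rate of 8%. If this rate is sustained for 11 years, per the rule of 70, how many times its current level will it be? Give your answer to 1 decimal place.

2.4 times

Doubling time ≈ 70/8 = 8.75 years.
11 years / 8.75 ≈ 1.26 doublings → factor 2^1.26 ≈ 2.4.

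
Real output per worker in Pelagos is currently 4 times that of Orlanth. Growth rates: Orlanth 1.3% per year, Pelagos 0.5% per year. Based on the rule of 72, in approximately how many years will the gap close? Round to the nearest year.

around 180 years

The growth-rate gap is 1.3% − 0.5% = 0.8 percentage points.
So the ratio between them halves every 72/0.8 ≈ 90.00 years.
A 4 times gap closes after 2 halvings: 2 × 90.00 ≈ 180 years.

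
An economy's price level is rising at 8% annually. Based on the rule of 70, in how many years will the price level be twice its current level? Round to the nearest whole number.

roughly 9 years

Doubling time ≈ 70 / 8 = 8.75 years.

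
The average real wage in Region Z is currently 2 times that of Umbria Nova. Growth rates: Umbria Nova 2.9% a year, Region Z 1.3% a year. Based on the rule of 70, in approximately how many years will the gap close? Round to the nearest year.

Umbria Nova gains on Region Z at 2.9% − 1.3% = 1.6 points a year.
At that relative rate the gap halves every 70/1.6 ≈ 43.75 years.
A 2 times gap closes after 1 halving: 1 × 43.75 ≈ 44 years.

approximately 44 years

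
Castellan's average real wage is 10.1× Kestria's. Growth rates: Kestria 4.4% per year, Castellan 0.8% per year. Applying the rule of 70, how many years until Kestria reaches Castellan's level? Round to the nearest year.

around 65 years

What matters is the difference: 3.6 pp.
Rule of 70 on the gap: the ratio halves every 70/3.6 ≈ 19.44 years.
A 10.1× gap takes log₂(10.1) ≈ 3.34 halvings to close: 3.34 × 19.44 ≈ 65 years.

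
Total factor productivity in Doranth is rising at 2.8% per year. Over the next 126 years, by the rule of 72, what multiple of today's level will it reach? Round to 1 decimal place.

Doubles every ≈ 25.71 years (72/2.8).
126 years is 4.90 doublings; 2^4.90 ≈ 29.9×.

29.9 times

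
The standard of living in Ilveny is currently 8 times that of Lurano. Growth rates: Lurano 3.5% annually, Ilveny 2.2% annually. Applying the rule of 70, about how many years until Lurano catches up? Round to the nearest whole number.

approximately 162 years

The growth-rate gap is 3.5% − 2.2% = 1.3 percentage points.
So the ratio between them halves every 70/1.3 ≈ 53.85 years.
An 8 times gap closes after 3 halvings: 3 × 53.85 ≈ 162 years.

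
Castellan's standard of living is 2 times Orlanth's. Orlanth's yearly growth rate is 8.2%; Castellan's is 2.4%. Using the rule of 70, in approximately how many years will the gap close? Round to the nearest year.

12 years

What matters is the difference: 5.8 pp.
Rule of 70 on the gap: the ratio halves every 70/5.8 ≈ 12.07 years.
A 2 times gap closes after 1 halving: 1 × 12.07 ≈ 12 years.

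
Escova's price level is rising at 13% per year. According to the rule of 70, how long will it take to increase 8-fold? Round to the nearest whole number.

At 13% it doubles every 70/13 ≈ 5.38 years.
Getting to 8× needs 3 doublings: 3 × 5.38 ≈ 16 years.

16 years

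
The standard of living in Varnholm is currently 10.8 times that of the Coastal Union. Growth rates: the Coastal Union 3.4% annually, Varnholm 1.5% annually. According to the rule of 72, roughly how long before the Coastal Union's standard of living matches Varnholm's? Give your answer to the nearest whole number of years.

130 years

The growth-rate gap is 3.4% − 1.5% = 1.9 percentage points.
So the ratio between them halves every 72/1.9 ≈ 37.89 years.
A 10.8 times gap takes log₂(10.8) ≈ 3.43 halvings to close: 3.43 × 37.89 ≈ 130 years.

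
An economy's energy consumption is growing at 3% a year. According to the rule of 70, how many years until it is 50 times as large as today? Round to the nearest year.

approximately 132 years

At 3% it doubles every 70/3 ≈ 23.33 years.
50× is log₂ 50 ≈ 5.64 doublings, so ≈ 5.64 × 23.33 = 132 years.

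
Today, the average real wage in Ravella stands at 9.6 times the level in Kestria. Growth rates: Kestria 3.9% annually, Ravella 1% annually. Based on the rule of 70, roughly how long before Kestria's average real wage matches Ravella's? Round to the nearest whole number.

around 79 years

Kestria gains on Ravella at 3.9% − 1% = 2.9 points a year.
At that relative rate the gap halves every 70/2.9 ≈ 24.14 years.
A 9.6 times gap takes log₂(9.6) ≈ 3.26 halvings to close: 3.26 × 24.14 ≈ 79 years.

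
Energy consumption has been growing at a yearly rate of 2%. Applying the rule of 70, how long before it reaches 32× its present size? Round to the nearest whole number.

roughly 175 years

At 2% it doubles every 70/2 ≈ 35.00 years.
32 = 2^5, so 5 doublings → 175 years.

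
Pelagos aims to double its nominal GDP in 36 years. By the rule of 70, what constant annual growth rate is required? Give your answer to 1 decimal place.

70 / 36 ≈ 1.94, so about 1.9% annually.

≈ 1.9%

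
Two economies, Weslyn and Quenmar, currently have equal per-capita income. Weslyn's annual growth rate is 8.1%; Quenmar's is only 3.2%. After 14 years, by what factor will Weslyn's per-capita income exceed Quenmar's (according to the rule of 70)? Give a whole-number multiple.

about 2 times

Only the 4.9-point difference matters.
70/4.9 ≈ 14.29 years per doubling of the ratio; 14 years gives 0.98 doublings, so ≈ 2×.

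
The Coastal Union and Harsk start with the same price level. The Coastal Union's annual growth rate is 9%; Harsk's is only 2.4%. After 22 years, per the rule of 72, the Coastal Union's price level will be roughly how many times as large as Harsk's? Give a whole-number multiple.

about 4 times

the Coastal Union pulls ahead at 6.6 pp per year, so the ratio doubles every 72/6.6 ≈ 10.91 years.
In 22 years that's 2.02 doublings: 2^2.02 ≈ 4.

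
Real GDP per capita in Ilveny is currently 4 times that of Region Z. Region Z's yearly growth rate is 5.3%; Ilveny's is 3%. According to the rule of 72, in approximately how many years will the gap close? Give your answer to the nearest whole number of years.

approximately 63 years

The growth-rate gap is 5.3% − 3% = 2.3 percentage points.
So the ratio between them halves every 72/2.3 ≈ 31.30 years.
A 4 times gap closes after 2 halvings: 2 × 31.30 ≈ 63 years.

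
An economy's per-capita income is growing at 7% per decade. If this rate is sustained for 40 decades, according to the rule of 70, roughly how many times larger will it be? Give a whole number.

At 7% one doubling takes ≈ 10.00 decades; 40 decades is 4 of them, so ×16.

roughly 16 times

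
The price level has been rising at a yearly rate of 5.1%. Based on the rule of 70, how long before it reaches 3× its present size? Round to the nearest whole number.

One doubling takes 70/5.1 = 13.73 years.
Reaching 3× takes log₂(3) ≈ 1.58 doublings.
1.58 × 13.73 ≈ 22 years.

approximately 22 years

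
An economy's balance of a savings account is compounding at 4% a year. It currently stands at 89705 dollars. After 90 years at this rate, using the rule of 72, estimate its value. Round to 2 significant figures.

2900000 dollars

Doubling time ≈ 72/4 = 18.00 years.
90 years is 90/18.00 ≈ 5.00 doublings, a factor of 2^5.00 ≈ 32.00.
89705 × 32.00 ≈ 2900000 dollars.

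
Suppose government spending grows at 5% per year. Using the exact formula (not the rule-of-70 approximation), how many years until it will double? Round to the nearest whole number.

t = ln(2) / ln(1 + 0.05) = 0.6931 / 0.048790 ≈ 14.21.
≈ 14 years.

14 years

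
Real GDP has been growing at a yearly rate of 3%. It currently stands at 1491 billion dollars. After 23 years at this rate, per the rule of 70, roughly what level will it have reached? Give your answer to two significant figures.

around 3000 billion dollars

Doubling time ≈ 70/3 = 23.33 years.
23 years is 23/23.33 ≈ 0.99 doublings, a factor of 2^0.99 ≈ 1.99.
1491 × 1.99 ≈ 3000 billion dollars.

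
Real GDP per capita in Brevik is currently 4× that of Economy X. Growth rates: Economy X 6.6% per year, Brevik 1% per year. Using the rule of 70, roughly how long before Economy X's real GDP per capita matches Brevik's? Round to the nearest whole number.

The growth-rate gap is 6.6% − 1% = 5.6 percentage points.
So the ratio between them halves every 70/5.6 ≈ 12.50 years.
A 4× gap closes after 2 halvings: 2 × 12.50 ≈ 25 years.

≈ 25 years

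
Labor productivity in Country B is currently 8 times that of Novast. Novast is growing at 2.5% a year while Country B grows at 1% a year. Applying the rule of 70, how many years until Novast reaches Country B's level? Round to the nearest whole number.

Novast gains on Country B at 2.5% − 1% = 1.5 points a year.
At that relative rate the gap halves every 70/1.5 ≈ 46.67 years.
An 8 times gap closes after 3 halvings: 3 × 46.67 ≈ 140 years.

about 140 years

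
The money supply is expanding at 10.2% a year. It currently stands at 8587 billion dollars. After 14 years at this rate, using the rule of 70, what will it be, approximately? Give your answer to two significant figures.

around 35000 billion dollars

It doubles every 70/10.2 ≈ 6.86 years, so 14 years is 2.04 doublings.
2^2.04 ≈ 4.11; 8587 × 4.11 ≈ 35000 billion dollars.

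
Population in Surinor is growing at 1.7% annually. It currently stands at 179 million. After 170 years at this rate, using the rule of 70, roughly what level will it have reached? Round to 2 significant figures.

Doubling time ≈ 70/1.7 = 41.18 years.
170 years is 170/41.18 ≈ 4.13 doublings, a factor of 2^4.13 ≈ 17.51.
179 × 17.51 ≈ 3100 million.

3100 million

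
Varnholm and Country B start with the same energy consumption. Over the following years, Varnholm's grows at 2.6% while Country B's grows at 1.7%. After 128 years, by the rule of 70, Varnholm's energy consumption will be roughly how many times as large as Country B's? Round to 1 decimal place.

roughly 3.1 times

Varnholm pulls ahead at 0.9 pp per year, so the ratio doubles every 70/0.9 ≈ 77.78 years.
In 128 years that's 1.65 doublings: 2^1.65 ≈ 3.1.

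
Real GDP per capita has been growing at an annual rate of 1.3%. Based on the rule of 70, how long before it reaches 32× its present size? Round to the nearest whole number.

At 1.3% it doubles every 70/1.3 ≈ 53.85 years.
32 = 2^5, so 5 doublings → 269 years.

269 years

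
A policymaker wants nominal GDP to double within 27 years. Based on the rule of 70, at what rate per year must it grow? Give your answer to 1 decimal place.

70 / 27 ≈ 2.59, so about 2.6% per year.

roughly 2.6%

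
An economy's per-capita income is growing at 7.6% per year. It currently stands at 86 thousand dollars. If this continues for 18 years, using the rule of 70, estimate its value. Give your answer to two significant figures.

≈ 330 thousand dollars

Doubling time ≈ 70/7.6 = 9.21 years.
18 years is 18/9.21 ≈ 1.95 doublings, a factor of 2^1.95 ≈ 3.86.
86 × 3.86 ≈ 330 thousand dollars.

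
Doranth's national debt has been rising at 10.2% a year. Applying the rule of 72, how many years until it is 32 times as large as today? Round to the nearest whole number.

around 35 years

Doubling time ≈ 72/10.2 = 7.06 years.
32 = 2^5, so 5 doublings → 35 years.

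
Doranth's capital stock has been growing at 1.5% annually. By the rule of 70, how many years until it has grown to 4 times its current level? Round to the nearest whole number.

One doubling takes 70/1.5 = 46.67 years.
4 = 2^2, so 2 doublings → 93 years.

around 93 years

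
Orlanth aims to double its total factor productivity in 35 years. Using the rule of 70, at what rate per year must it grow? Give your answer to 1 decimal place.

around 2.0%

70 / 35 ≈ 2.00, so about 2.0% per year.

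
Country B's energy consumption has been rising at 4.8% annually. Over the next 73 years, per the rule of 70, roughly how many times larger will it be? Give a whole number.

around 32 times

70/4.8 ≈ 14.58 years per doubling.
73 years fits 5 doublings: 2^5 = 32.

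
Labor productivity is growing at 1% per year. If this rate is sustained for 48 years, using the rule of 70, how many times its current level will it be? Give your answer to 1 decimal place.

around 1.6 times

Doubling time ≈ 70/1 = 70.00 years.
48 years / 70.00 ≈ 0.69 doublings → factor 2^0.69 ≈ 1.6.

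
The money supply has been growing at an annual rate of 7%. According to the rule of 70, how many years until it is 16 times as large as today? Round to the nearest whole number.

One doubling takes 70/7 = 10.00 years.
16× is 4 doublings, so 4 × 10.00 ≈ 40 years.

≈ 40 years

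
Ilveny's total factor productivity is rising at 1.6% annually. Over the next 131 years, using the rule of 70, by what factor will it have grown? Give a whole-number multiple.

70/1.6 ≈ 43.75 years per doubling.
131 years fits 3 doublings: 2^3 = 8.

≈ 8 times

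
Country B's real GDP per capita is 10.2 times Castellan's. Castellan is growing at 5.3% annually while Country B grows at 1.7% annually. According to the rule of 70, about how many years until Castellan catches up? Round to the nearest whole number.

65 years

Castellan gains on Country B at 5.3% − 1.7% = 3.6 points a year.
At that relative rate the gap halves every 70/3.6 ≈ 19.44 years.
A 10.2 times gap takes log₂(10.2) ≈ 3.35 halvings to close: 3.35 × 19.44 ≈ 65 years.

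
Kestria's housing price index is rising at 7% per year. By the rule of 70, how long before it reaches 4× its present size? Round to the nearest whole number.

One doubling takes 70/7 = 10.00 years.
Getting to 4× needs 2 doublings: 2 × 10.00 ≈ 20 years.

≈ 20 years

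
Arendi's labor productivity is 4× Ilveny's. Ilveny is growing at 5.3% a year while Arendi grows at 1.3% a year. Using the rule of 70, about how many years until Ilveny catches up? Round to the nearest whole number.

What matters is the difference: 4 pp.
Rule of 70 on the gap: the ratio halves every 70/4 ≈ 17.50 years.
A 4× gap closes after 2 halvings: 2 × 17.50 ≈ 35 years.

35 years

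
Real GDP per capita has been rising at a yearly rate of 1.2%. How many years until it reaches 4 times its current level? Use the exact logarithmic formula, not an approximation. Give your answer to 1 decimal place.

116.2 years

t = ln(4) / ln(1 + 0.012) = 1.3863 / 0.011929 ≈ 116.21.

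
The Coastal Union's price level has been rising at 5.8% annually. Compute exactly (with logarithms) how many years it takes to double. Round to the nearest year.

12 years

t = ln(2) / ln(1 + 0.058) = 0.6931 / 0.056380 ≈ 12.29.
≈ 12 years.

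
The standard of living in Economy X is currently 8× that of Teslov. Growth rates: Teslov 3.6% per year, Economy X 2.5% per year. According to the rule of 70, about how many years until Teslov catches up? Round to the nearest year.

Teslov gains on Economy X at 3.6% − 2.5% = 1.1 points a year.
At that relative rate the gap halves every 70/1.1 ≈ 63.64 years.
An 8× gap closes after 3 halvings: 3 × 63.64 ≈ 191 years.

about 191 years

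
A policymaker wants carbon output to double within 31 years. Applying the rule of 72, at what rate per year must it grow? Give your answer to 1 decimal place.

roughly 2.3% per year

72 / 31 ≈ 2.32, so about 2.3% per year.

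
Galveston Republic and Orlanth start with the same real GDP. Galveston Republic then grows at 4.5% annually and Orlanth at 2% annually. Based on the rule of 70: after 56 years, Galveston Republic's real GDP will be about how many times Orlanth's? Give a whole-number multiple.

≈ 4 times

Rate gap = 4.5% − 2% = 2.5 points.
The ratio doubles every 70/2.5 ≈ 28.00 years.
56/28.00 ≈ 2.00 doublings → ratio ≈ 2^2.00 ≈ 4.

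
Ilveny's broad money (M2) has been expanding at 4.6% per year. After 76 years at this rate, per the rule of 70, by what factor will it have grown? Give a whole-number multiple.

70/4.6 ≈ 15.22 years per doubling.
76 years fits 5 doublings: 2^5 = 32.

about 32 times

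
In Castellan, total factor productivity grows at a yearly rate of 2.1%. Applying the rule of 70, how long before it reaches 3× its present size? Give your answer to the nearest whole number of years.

≈ 53 years

Doubling time ≈ 70/2.1 = 33.33 years.
Reaching 3× takes log₂(3) ≈ 1.58 doublings.
1.58 × 33.33 ≈ 53 years.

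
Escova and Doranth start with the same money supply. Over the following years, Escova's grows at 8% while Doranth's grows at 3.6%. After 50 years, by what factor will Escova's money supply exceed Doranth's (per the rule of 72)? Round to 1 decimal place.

around 8.3 times

Only the 4.4-point difference matters.
72/4.4 ≈ 16.36 years per doubling of the ratio; 50 years gives 3.06 doublings, so ≈ 8.3×.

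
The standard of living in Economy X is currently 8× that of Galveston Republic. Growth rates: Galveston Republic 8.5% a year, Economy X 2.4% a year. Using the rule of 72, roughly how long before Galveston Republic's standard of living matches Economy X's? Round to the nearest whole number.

The growth-rate gap is 8.5% − 2.4% = 6.1 percentage points.
So the ratio between them halves every 72/6.1 ≈ 11.80 years.
An 8× gap closes after 3 halvings: 3 × 11.80 ≈ 35 years.

roughly 35 years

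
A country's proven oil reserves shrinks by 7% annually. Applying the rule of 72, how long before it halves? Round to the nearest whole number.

≈ 10 years

The rule works in reverse for decay: 72/7 ≈ 10.29 years to halve.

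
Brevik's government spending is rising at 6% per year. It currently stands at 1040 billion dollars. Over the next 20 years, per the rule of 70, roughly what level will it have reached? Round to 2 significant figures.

It doubles every 70/6 ≈ 11.67 years, so 20 years is 1.71 doublings.
2^1.71 ≈ 3.27; 1040 × 3.27 ≈ 3400 billion dollars.

about 3400 billion dollars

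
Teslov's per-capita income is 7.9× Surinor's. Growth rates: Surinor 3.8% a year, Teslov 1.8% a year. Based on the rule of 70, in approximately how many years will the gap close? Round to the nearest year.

about 104 years

The growth-rate gap is 3.8% − 1.8% = 2 percentage points.
So the ratio between them halves every 70/2 ≈ 35.00 years.
A 7.9× gap takes log₂(7.9) ≈ 2.98 halvings to close: 2.98 × 35.00 ≈ 104 years.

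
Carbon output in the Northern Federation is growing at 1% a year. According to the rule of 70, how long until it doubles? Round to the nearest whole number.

≈ 70 years

At 1%, doubling takes about 70/1 = 70.00 years.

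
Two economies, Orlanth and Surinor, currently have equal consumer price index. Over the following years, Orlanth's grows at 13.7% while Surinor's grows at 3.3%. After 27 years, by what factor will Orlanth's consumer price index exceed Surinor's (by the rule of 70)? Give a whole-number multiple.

Orlanth pulls ahead at 10.4 pp per year, so the ratio doubles every 70/10.4 ≈ 6.73 years.
In 27 years that's 4.01 doublings: 2^4.01 ≈ 16.

16 times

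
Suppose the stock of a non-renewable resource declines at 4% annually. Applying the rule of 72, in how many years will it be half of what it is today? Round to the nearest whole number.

Falling at 4%, it halves about every 72/4 = 18.00 years.

roughly 18 years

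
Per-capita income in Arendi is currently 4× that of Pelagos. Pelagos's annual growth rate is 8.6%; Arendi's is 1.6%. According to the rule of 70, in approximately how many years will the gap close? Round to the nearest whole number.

roughly 20 years

The growth-rate gap is 8.6% − 1.6% = 7 percentage points.
So the ratio between them halves every 70/7 ≈ 10.00 years.
A 4× gap closes after 2 halvings: 2 × 10.00 ≈ 20 years.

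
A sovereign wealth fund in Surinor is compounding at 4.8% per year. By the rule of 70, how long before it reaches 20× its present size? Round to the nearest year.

Doubling time ≈ 70/4.8 = 14.58 years.
20× is log₂ 20 ≈ 4.32 doublings, so ≈ 4.32 × 14.58 = 63 years.

approximately 63 years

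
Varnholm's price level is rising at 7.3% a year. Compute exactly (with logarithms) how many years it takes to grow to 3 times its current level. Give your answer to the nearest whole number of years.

16 years

t = ln(3) / ln(1 + 0.073) = 1.0986 / 0.070458 ≈ 15.59.
≈ 16 years.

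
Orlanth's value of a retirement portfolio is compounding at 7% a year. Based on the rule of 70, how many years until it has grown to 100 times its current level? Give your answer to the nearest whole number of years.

One doubling takes 70/7 = 10.00 years.
100× is log₂ 100 ≈ 6.64 doublings, so ≈ 6.64 × 10.00 = 66 years.

approximately 66 years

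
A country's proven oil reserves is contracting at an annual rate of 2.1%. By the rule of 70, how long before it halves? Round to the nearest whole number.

The rule works in reverse for decay: 70/2.1 ≈ 33.33 years to halve.

33 years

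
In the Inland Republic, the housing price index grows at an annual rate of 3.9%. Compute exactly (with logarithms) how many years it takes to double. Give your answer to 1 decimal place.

18.1 years

t = ln(2) / ln(1 + 0.039) = 0.6931 / 0.038259 ≈ 18.12.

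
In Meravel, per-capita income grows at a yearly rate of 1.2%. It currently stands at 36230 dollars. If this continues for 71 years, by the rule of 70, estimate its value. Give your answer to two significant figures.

It doubles every 70/1.2 ≈ 58.33 years, so 71 years is 1.22 doublings.
2^1.22 ≈ 2.33; 36230 × 2.33 ≈ 84000 dollars.

84000 dollars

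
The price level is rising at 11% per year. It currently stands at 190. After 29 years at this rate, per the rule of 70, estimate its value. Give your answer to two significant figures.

It doubles every 70/11 ≈ 6.36 years, so 29 years is 4.56 doublings.
2^4.56 ≈ 23.59; 190 × 23.59 ≈ 4500.

about 4500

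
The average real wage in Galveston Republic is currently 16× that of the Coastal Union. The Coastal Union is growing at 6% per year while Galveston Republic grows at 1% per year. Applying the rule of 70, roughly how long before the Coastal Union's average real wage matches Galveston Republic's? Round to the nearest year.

roughly 56 years

the Coastal Union gains on Galveston Republic at 6% − 1% = 5 points a year.
At that relative rate the gap halves every 70/5 ≈ 14.00 years.
A 16× gap closes after 4 halvings: 4 × 14.00 ≈ 56 years.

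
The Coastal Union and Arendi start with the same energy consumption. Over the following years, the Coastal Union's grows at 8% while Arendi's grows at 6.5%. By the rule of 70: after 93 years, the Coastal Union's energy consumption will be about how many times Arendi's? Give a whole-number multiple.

approximately 4 times

Only the 1.5-point difference matters.
70/1.5 ≈ 46.67 years per doubling of the ratio; 93 years gives 1.99 doublings, so ≈ 4×.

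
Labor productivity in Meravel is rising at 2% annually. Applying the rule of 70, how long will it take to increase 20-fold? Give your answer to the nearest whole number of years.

about 151 years

One doubling takes 70/2 = 35.00 years.
Reaching 20× takes log₂(20) ≈ 4.32 doublings.
4.32 × 35.00 ≈ 151 years.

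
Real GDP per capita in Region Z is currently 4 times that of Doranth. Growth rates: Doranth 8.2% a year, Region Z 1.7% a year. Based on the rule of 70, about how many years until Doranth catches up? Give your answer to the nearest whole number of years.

around 22 years

The growth-rate gap is 8.2% − 1.7% = 6.5 percentage points.
So the ratio between them halves every 70/6.5 ≈ 10.77 years.
A 4 times gap closes after 2 halvings: 2 × 10.77 ≈ 22 years.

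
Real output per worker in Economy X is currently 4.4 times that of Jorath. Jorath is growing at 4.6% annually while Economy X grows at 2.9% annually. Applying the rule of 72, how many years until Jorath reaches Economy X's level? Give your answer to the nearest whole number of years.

around 91 years

The growth-rate gap is 4.6% − 2.9% = 1.7 percentage points.
So the ratio between them halves every 72/1.7 ≈ 42.35 years.
A 4.4 times gap takes log₂(4.4) ≈ 2.14 halvings to close: 2.14 × 42.35 ≈ 91 years.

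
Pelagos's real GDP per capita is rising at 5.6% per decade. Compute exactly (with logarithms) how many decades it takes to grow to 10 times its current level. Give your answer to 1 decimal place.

t = ln(10) / ln(1 + 0.056) = 2.3026 / 0.054488 ≈ 42.26.

42.3 decades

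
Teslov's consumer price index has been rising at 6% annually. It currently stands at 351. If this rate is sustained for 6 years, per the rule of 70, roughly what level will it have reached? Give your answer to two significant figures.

approximately 500

It doubles every 70/6 ≈ 11.67 years, so 6 years is 0.51 doublings.
2^0.51 ≈ 1.42; 351 × 1.42 ≈ 500.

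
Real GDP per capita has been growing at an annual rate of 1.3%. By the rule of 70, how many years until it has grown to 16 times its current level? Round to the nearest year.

about 215 years

Doubling time ≈ 70/1.3 = 53.85 years.
Getting to 16× needs 4 doublings: 4 × 53.85 ≈ 215 years.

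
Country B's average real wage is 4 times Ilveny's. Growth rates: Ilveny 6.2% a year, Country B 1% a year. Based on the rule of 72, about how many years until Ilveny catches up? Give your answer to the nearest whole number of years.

What matters is the difference: 5.2 pp.
Rule of 72 on the gap: the ratio halves every 72/5.2 ≈ 13.85 years.
A 4 times gap closes after 2 halvings: 2 × 13.85 ≈ 28 years.

around 28 years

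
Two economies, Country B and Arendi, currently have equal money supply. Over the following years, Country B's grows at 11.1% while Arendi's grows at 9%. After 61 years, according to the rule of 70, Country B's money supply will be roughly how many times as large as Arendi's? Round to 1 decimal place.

≈ 3.6 times

Country B pulls ahead at 2.1 pp per year, so the ratio doubles every 70/2.1 ≈ 33.33 years.
In 61 years that's 1.83 doublings: 2^1.83 ≈ 3.6.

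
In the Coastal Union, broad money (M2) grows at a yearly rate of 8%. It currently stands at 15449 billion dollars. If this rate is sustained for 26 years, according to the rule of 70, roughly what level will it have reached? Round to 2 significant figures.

about 120000 billion dollars

It doubles every 70/8 ≈ 8.75 years, so 26 years is 2.97 doublings.
2^2.97 ≈ 7.84; 15449 × 7.84 ≈ 120000 billion dollars.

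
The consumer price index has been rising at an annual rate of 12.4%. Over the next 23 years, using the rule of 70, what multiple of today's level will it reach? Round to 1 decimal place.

Doubling time ≈ 70/12.4 = 5.65 years.
23 years / 5.65 ≈ 4.07 doublings → factor 2^4.07 ≈ 16.8.

approximately 16.8 times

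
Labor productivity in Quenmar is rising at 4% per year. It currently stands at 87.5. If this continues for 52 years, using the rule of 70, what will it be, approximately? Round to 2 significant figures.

It doubles every 70/4 ≈ 17.50 years, so 52 years is 2.97 doublings.
2^2.97 ≈ 7.84; 87.5 × 7.84 ≈ 690.

690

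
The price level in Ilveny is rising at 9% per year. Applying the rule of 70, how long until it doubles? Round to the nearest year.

Doubling time ≈ 70 / 9 = 7.78 years.

roughly 8 years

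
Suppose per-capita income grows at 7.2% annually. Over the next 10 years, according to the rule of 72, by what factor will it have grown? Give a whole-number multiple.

72/7.2 ≈ 10.00 years per doubling.
10 years fits 1 doubling: 2^1 = 2.

≈ 2 times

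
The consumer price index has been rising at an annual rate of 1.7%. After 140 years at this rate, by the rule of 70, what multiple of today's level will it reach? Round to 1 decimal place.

Doubles every ≈ 41.18 years (70/1.7).
140 years is 3.40 doublings; 2^3.40 ≈ 10.6×.

approximately 10.6 times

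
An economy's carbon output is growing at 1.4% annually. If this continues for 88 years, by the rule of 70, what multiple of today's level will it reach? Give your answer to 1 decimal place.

3.4 times

Doubles every ≈ 50.00 years (70/1.4).
88 years is 1.76 doublings; 2^1.76 ≈ 3.4×.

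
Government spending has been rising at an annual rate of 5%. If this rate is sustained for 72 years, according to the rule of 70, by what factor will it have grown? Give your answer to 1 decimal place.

around 35.3 times

Doubles every ≈ 14.00 years (70/5).
72 years is 5.14 doublings; 2^5.14 ≈ 35.3×.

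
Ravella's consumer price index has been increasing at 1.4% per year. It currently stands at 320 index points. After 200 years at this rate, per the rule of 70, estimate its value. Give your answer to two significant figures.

It doubles every 70/1.4 ≈ 50.00 years, so 200 years is 4.00 doublings.
2^4.00 ≈ 16.00; 320 × 16.00 ≈ 5100 index points.

about 5100 index points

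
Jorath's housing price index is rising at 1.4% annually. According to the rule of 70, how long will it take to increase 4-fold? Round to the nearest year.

Doubling time ≈ 70/1.4 = 50.00 years.
4× is 2 doublings, so 2 × 50.00 ≈ 100 years.

≈ 100 years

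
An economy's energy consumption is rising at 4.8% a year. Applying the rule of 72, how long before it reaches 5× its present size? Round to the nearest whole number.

around 35 years

One doubling takes 72/4.8 = 15.00 years.
Reaching 5× takes log₂(5) ≈ 2.32 doublings.
2.32 × 15.00 ≈ 35 years.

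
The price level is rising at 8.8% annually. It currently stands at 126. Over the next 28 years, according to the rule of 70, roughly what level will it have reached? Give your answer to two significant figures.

It doubles every 70/8.8 ≈ 7.95 years, so 28 years is 3.52 doublings.
2^3.52 ≈ 11.47; 126 × 11.47 ≈ 1400.

approximately 1400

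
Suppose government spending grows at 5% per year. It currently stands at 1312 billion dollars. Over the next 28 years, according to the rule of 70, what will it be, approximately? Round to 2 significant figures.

It doubles every 70/5 ≈ 14.00 years, so 28 years is 2.00 doublings.
2^2.00 ≈ 4.00; 1312 × 4.00 ≈ 5200 billion dollars.

roughly 5200 billion dollars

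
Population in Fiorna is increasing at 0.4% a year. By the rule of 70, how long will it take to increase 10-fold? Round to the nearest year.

about 581 years

At 0.4% it doubles every 70/0.4 ≈ 175.00 years.
10× is log₂ 10 ≈ 3.32 doublings, so ≈ 3.32 × 175.00 = 581 years.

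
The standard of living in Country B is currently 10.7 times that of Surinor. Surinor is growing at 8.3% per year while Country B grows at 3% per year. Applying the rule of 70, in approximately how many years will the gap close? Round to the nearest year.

45 years

What matters is the difference: 5.3 pp.
Rule of 70 on the gap: the ratio halves every 70/5.3 ≈ 13.21 years.
A 10.7 times gap takes log₂(10.7) ≈ 3.42 halvings to close: 3.42 × 13.21 ≈ 45 years.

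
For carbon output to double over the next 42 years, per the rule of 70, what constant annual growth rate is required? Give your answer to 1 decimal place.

around 1.7%

70 / 42 ≈ 1.67, so about 1.7% annually.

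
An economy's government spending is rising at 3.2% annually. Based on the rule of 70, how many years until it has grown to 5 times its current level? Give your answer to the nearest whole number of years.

about 51 years

One doubling takes 70/3.2 = 21.88 years.
5× is log₂ 5 ≈ 2.32 doublings, so ≈ 2.32 × 21.88 = 51 years.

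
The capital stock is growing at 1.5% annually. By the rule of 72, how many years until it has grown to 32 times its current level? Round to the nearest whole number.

One doubling takes 72/1.5 = 48.00 years.
Getting to 32× needs 5 doublings: 5 × 48.00 ≈ 240 years.

about 240 years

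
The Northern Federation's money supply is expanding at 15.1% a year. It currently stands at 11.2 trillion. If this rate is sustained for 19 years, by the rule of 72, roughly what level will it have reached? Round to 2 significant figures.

Doubling time ≈ 72/15.1 = 4.77 years.
19 years is 19/4.77 ≈ 3.98 doublings, a factor of 2^3.98 ≈ 15.78.
11.2 × 15.78 ≈ 180 trillion.

180 trillion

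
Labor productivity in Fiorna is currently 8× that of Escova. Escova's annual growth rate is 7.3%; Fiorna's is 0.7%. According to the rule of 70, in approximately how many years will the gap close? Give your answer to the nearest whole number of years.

Escova gains on Fiorna at 7.3% − 0.7% = 6.6 points a year.
At that relative rate the gap halves every 70/6.6 ≈ 10.61 years.
An 8× gap closes after 3 halvings: 3 × 10.61 ≈ 32 years.

approximately 32 years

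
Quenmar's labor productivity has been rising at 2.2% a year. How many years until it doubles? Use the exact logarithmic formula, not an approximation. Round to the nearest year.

t = ln(2) / ln(1 + 0.022) = 0.6931 / 0.021761 ≈ 31.85.
≈ 32 years.

32 years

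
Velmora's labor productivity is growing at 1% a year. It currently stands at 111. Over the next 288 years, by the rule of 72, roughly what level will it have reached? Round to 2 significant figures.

Doubling time ≈ 72/1 = 72.00 years.
288 years is 288/72.00 ≈ 4.00 doublings, a factor of 2^4.00 ≈ 16.00.
111 × 16.00 ≈ 1800.

1800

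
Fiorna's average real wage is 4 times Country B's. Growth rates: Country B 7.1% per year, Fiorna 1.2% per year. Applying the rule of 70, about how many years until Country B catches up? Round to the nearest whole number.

Country B gains on Fiorna at 7.1% − 1.2% = 5.9 points a year.
At that relative rate the gap halves every 70/5.9 ≈ 11.86 years.
A 4 times gap closes after 2 halvings: 2 × 11.86 ≈ 24 years.

≈ 24 years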